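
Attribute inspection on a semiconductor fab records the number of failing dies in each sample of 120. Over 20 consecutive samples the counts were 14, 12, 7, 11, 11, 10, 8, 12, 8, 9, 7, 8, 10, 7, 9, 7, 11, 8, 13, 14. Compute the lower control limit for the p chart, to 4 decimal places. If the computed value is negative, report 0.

p̄ = Σdᵢ / (k·n) = 196 / (20 × 120) = 0.08167
LCL = p̄ − 3·√(p̄(1−p̄)/n) = 0.08167 − 3 × 0.02500 = 0.00667

0.0067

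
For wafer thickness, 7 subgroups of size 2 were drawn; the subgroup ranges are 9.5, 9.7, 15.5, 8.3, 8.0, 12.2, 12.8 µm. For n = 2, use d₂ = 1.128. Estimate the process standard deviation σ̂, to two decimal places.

9.63

R̄ = (9.5 + 9.7 + 15.5 + 8.3 + 8.0 + 12.2 + 12.8) / 7 = 10.8571
σ̂ = R̄ / d₂ = 10.8571 / 1.128 = 9.6251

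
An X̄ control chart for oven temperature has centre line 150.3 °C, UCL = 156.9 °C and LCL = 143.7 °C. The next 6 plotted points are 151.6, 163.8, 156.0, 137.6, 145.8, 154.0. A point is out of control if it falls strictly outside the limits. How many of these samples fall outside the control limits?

Compare each point to [143.7, 156.9]: sample 2 = 163.8 > UCL; sample 4 = 137.6 < LCL.

2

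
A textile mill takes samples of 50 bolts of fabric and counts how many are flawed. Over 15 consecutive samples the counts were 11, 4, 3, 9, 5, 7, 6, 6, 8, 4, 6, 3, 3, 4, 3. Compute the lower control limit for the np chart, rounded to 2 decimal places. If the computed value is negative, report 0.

p̄ = Σdᵢ / (k·n) = 82 / (15 × 50) = 0.10933
LCL = np̄ − 3·√(np̄(1−p̄)) = 5.4667 − 3 × 2.2066 = -1.1531 → 0 (negative, so LCL = 0)

0.00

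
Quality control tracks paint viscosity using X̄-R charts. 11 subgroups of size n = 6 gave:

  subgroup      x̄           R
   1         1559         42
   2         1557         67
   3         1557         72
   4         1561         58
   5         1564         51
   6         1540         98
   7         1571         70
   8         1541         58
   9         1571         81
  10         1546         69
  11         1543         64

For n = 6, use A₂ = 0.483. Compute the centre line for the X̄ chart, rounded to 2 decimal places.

X̄̄ = (1559 + 1557 + 1557 + 1561 + 1564 + 1540 + 1571 + 1541 + 1571 + 1546 + 1543) / 11 = 17110.0000 / 11 = 1555.4545
CL = X̄̄ = 1555.4545

1555.45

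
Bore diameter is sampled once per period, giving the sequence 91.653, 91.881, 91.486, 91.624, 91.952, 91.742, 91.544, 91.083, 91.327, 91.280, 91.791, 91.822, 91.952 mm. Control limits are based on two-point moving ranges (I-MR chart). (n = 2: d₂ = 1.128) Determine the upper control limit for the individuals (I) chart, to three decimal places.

92.273

X̄ = (91.653 + 91.881 + 91.486 + 91.624 + 91.952 + 91.742 + 91.544 + 91.083 + 91.327 + 91.280 + 91.791 + 91.822 + 91.952) / 13 = 91.6259
Moving ranges: 0.228, 0.395, 0.138, 0.328, 0.210, 0.198, 0.461, 0.244, 0.047, 0.511, 0.031, 0.130; M̄R̄ = 2.9210 / 12 = 0.2434
UCL = X̄ + 3·M̄R̄/d₂ = 91.6259 + 3 × 0.2434 / 1.128 = 92.2733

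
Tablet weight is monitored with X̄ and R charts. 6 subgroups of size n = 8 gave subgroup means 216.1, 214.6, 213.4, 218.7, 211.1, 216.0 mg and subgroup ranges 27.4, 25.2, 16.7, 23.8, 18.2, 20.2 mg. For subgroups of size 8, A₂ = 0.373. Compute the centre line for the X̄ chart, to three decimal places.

X̄̄ = (216.1 + 214.6 + 213.4 + 218.7 + 211.1 + 216.0) / 6 = 1289.9000 / 6 = 214.9833
CL = X̄̄ = 214.9833

214.983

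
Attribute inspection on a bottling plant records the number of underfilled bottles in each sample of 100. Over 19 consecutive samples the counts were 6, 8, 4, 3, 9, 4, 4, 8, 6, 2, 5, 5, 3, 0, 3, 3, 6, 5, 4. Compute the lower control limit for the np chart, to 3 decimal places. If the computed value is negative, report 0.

p̄ = Σdᵢ / (k·n) = 88 / (19 × 100) = 0.04632
LCL = np̄ − 3·√(np̄(1−p̄)) = 4.6316 − 3 × 2.1017 = -1.6735 → 0 (negative, so LCL = 0)

0.000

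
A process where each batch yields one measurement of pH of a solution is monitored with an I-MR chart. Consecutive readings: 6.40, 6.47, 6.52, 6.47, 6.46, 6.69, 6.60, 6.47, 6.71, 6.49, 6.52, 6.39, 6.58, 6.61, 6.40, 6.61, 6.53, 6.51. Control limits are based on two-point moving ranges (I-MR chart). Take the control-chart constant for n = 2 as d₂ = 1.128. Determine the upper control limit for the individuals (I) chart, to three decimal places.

6.835

X̄ = (6.40 + 6.47 + 6.52 + 6.47 + 6.46 + 6.69 + 6.60 + 6.47 + 6.71 + 6.49 + 6.52 + 6.39 + 6.58 + 6.61 + 6.40 + 6.61 + 6.53 + 6.51) / 18 = 6.5239
Moving ranges: 0.07, 0.05, 0.05, 0.01, 0.23, 0.09, 0.13, 0.24, 0.22, 0.03, 0.13, 0.19, 0.03, 0.21, 0.21, 0.08, 0.02; M̄R̄ = 1.9900 / 17 = 0.1171
UCL = X̄ + 3·M̄R̄/d₂ = 6.5239 + 3 × 0.1171 / 1.128 = 6.8352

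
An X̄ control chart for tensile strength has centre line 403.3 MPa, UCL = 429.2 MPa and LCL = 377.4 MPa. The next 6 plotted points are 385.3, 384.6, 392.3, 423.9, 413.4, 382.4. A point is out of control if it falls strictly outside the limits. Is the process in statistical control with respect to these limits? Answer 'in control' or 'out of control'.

in control

All 6 points lie within [377.4, 429.2].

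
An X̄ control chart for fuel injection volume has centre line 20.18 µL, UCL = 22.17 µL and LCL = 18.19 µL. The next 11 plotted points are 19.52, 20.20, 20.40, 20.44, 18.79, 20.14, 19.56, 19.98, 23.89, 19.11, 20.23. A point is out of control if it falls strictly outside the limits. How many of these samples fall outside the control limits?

Compare each point to [18.19, 22.17]: sample 9 = 23.89 > UCL.

1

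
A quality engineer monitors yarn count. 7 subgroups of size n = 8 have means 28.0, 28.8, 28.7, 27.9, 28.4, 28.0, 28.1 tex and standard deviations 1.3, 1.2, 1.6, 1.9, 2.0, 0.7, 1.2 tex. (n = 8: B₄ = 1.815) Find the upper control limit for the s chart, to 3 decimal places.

s̄ = (1.3 + 1.2 + 1.6 + 1.9 + 2.0 + 0.7 + 1.2) / 7 = 1.4143
UCL_s = B₄·s̄ = 1.815 × 1.4143 = 2.5669

2.567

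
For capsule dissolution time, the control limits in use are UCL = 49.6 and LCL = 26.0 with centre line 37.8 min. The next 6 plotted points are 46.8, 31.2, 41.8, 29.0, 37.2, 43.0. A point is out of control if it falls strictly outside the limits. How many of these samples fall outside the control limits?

0

All 6 points lie within [26.0, 49.6].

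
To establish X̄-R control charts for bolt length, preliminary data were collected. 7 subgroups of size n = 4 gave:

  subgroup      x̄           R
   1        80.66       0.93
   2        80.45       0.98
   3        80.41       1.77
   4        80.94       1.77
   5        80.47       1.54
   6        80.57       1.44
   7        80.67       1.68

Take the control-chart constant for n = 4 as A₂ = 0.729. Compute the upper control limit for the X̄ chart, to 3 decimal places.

81.649

X̄̄ = (80.66 + 80.45 + 80.41 + 80.94 + 80.47 + 80.57 + 80.67) / 7 = 564.1700 / 7 = 80.5957
R̄ = (0.93 + 0.98 + 1.77 + 1.77 + 1.54 + 1.44 + 1.68) / 7 = 10.1100 / 7 = 1.4443
UCL = X̄̄ + A₂·R̄ = 80.5957 + 0.729 × 1.4443 = 81.6486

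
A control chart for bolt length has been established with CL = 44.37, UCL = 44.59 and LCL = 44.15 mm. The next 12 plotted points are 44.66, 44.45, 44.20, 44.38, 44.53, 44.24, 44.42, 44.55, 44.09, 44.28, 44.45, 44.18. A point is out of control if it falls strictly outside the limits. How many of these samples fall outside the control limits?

Compare each point to [44.15, 44.59]: sample 1 = 44.66 > UCL; sample 9 = 44.09 < LCL.

2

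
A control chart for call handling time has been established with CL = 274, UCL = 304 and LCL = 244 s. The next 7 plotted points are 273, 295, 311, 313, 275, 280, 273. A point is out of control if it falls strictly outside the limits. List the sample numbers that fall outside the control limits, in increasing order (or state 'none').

Compare each point to [244, 304]: sample 3 = 311 > UCL; sample 4 = 313 > UCL.

3, 4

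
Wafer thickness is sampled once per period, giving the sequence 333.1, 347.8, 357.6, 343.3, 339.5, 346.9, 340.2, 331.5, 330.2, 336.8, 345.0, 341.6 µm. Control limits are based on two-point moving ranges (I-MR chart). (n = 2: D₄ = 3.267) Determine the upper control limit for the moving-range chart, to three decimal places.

25.215

Moving ranges: 14.7, 9.8, 14.3, 3.8, 7.4, 6.7, 8.7, 1.3, 6.6, 8.2, 3.4; M̄R̄ = 84.9000 / 11 = 7.7182
UCL_MR = D₄·M̄R̄ = 3.267 × 7.7182 = 25.2153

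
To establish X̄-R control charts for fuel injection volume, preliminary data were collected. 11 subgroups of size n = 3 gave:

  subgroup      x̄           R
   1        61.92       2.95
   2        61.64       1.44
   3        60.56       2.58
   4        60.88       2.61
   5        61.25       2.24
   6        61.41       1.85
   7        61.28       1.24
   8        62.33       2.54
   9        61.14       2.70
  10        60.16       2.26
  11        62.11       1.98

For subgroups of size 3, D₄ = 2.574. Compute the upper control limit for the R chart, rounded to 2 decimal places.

5.71

R̄ = (2.95 + 1.44 + 2.58 + 2.61 + 2.24 + 1.85 + 1.24 + 2.54 + 2.70 + 2.26 + 1.98) / 11 = 24.3900 / 11 = 2.2173
UCL_R = D₄·R̄ = 2.574 × 2.2173 = 5.7073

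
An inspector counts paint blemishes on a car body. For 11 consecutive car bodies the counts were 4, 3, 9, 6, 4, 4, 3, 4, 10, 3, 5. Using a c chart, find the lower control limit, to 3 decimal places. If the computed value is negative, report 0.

c̄ = (4 + 3 + 9 + 6 + 4 + 4 + 3 + 4 + 10 + 3 + 5) / 11 = 55 / 11 = 5.0000
LCL = c̄ − 3√c̄ = 5.0000 − 3 × 2.2361 = -1.7082 → 0 (cannot be negative)

0.000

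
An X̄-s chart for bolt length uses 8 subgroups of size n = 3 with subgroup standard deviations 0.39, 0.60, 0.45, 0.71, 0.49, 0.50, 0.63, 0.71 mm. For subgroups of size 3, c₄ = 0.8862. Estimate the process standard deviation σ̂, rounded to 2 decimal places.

s̄ = (0.39 + 0.60 + 0.45 + 0.71 + 0.49 + 0.50 + 0.63 + 0.71) / 8 = 0.5600
σ̂ = s̄ / c₄ = 0.5600 / 0.8862 = 0.6319

0.63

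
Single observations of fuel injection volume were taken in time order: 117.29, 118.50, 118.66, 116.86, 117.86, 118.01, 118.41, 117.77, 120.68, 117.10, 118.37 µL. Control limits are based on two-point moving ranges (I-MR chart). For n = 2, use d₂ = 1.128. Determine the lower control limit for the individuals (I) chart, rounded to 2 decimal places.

114.65

X̄ = (117.29 + 118.50 + 118.66 + 116.86 + 117.86 + 118.01 + 118.41 + 117.77 + 120.68 + 117.10 + 118.37) / 11 = 118.1373
Moving ranges: 1.21, 0.16, 1.80, 1.00, 0.15, 0.40, 0.64, 2.91, 3.58, 1.27; M̄R̄ = 13.1200 / 10 = 1.3120
LCL = X̄ − 3·M̄R̄/d₂ = 118.1373 − 3 × 1.3120 / 1.128 = 114.6479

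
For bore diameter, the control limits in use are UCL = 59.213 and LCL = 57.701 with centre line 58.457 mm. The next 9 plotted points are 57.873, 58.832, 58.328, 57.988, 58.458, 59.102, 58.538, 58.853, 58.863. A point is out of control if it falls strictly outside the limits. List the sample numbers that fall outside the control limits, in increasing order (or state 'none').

none

All 9 points lie within [57.701, 59.213].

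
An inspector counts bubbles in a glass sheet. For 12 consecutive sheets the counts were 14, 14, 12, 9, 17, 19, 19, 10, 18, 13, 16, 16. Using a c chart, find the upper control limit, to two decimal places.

c̄ = (14 + 14 + 12 + 9 + 17 + 19 + 19 + 10 + 18 + 13 + 16 + 16) / 12 = 177 / 12 = 14.7500
UCL = c̄ + 3√c̄ = 14.7500 + 3 × √14.7500 = 14.7500 + 3 × 3.8406 = 26.2717

26.27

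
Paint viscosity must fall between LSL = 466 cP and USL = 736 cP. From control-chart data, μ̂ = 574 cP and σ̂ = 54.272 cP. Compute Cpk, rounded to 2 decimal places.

Cpu = (USL − μ̂) / (3σ̂) = (736 − 574) / (3 × 54.272) = 0.9950; Cpl = (μ̂ − LSL) / (3σ̂) = (574 − 466) / (3 × 54.272) = 0.6633; Cpk = min(Cpu, Cpl) = 0.6633

0.66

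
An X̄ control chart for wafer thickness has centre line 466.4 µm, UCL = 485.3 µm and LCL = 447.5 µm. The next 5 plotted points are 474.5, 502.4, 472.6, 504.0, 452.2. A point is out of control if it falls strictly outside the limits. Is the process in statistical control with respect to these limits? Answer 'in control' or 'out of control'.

out of control

Compare each point to [447.5, 485.3]: sample 2 = 502.4 > UCL; sample 4 = 504.0 > UCL.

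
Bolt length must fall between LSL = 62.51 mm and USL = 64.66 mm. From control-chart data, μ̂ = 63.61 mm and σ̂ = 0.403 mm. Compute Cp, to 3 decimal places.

Cp = (USL − LSL) / (6σ̂) = (64.66 − 62.51) / (6 × 0.403) = 2.1500 / 2.4180 = 0.8892

0.889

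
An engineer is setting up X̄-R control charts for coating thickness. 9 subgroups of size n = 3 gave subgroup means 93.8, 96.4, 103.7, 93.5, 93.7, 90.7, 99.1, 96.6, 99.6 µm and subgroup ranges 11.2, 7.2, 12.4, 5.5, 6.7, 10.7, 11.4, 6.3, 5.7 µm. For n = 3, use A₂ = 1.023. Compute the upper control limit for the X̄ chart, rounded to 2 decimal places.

105.11

X̄̄ = (93.8 + 96.4 + 103.7 + 93.5 + 93.7 + 90.7 + 99.1 + 96.6 + 99.6) / 9 = 867.1000 / 9 = 96.3444
R̄ = (11.2 + 7.2 + 12.4 + 5.5 + 6.7 + 10.7 + 11.4 + 6.3 + 5.7) / 9 = 77.1000 / 9 = 8.5667
UCL = X̄̄ + A₂·R̄ = 96.3444 + 1.023 × 8.5667 = 105.1081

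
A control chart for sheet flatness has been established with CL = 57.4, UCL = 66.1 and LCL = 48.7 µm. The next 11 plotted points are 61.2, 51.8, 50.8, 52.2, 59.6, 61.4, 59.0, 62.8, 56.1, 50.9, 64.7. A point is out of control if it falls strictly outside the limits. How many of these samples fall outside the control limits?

0

All 11 points lie within [48.7, 66.1].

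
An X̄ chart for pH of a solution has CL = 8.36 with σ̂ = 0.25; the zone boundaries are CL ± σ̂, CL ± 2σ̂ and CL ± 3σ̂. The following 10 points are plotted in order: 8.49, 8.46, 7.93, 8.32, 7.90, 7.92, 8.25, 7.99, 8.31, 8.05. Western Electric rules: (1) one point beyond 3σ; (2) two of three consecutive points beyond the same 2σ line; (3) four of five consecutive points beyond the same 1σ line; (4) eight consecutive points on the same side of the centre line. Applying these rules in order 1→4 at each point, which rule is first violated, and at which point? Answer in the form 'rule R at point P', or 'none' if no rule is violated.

Zone of each point (C = within 1σ̂, B = 1σ̂–2σ̂, A = 2σ̂–3σ̂, * = beyond 3σ̂; sign = side of CL): 1:+C, 2:+C, 3:-B, 4:-C, 5:-B, 6:-B, 7:-C, 8:-B, 9:-C, 10:-B
Rule 4 (eight consecutive points on the same side of the centre line) is satisfied at point 10.

rule 4 at point 10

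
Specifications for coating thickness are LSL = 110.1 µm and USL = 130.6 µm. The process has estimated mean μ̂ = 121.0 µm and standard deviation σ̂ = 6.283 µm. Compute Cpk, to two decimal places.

Cpu = (USL − μ̂) / (3σ̂) = (130.6 − 121.0) / (3 × 6.283) = 0.5093; Cpl = (μ̂ − LSL) / (3σ̂) = (121.0 − 110.1) / (3 × 6.283) = 0.5783; Cpk = min(Cpu, Cpl) = 0.5093

0.51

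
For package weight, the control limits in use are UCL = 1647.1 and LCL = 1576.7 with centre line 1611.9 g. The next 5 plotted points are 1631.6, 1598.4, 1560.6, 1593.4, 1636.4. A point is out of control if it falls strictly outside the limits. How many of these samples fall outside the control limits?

Compare each point to [1576.7, 1647.1]: sample 3 = 1560.6 < LCL.

1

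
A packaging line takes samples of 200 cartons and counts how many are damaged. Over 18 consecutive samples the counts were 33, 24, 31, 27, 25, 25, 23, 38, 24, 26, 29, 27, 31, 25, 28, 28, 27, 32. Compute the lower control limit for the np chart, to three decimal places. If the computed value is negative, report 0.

p̄ = Σdᵢ / (k·n) = 503 / (18 × 200) = 0.13972
LCL = np̄ − 3·√(np̄(1−p̄)) = 27.9444 − 3 × 4.9031 = 13.2353

13.235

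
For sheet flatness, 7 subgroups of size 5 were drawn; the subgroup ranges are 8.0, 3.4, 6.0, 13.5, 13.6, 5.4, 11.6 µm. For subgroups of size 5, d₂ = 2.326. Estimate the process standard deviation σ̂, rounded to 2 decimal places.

R̄ = (8.0 + 3.4 + 6.0 + 13.5 + 13.6 + 5.4 + 11.6) / 7 = 8.7857
σ̂ = R̄ / d₂ = 8.7857 / 2.326 = 3.7772

3.78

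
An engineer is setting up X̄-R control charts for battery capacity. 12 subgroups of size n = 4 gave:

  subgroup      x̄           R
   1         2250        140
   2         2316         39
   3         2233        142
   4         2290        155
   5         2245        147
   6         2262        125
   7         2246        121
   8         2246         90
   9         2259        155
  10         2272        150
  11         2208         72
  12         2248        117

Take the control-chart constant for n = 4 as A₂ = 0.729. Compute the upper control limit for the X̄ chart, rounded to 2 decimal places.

2344.52

X̄̄ = (2250 + 2316 + 2233 + 2290 + 2245 + 2262 + 2246 + 2246 + 2259 + 2272 + 2208 + 2248) / 12 = 27075.0000 / 12 = 2256.2500
R̄ = (140 + 39 + 142 + 155 + 147 + 125 + 121 + 90 + 155 + 150 + 72 + 117) / 12 = 1453.0000 / 12 = 121.0833
UCL = X̄̄ + A₂·R̄ = 2256.2500 + 0.729 × 121.0833 = 2344.5197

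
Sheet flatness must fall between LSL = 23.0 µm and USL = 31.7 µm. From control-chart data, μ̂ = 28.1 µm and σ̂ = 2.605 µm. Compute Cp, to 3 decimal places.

0.557

Cp = (USL − LSL) / (6σ̂) = (31.7 − 23.0) / (6 × 2.605) = 8.7000 / 15.6300 = 0.5566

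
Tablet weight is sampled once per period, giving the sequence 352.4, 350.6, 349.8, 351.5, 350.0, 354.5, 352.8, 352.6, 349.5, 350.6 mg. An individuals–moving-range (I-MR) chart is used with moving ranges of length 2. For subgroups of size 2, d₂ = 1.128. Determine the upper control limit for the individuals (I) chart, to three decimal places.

X̄ = (352.4 + 350.6 + 349.8 + 351.5 + 350.0 + 354.5 + 352.8 + 352.6 + 349.5 + 350.6) / 10 = 351.4300
Moving ranges: 1.8, 0.8, 1.7, 1.5, 4.5, 1.7, 0.2, 3.1, 1.1; M̄R̄ = 16.4000 / 9 = 1.8222
UCL = X̄ + 3·M̄R̄/d₂ = 351.4300 + 3 × 1.8222 / 1.128 = 356.2763

356.276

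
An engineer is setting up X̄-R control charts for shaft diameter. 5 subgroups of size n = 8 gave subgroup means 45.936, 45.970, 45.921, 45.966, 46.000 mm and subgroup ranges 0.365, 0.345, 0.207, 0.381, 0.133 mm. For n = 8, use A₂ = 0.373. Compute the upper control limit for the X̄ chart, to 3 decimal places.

X̄̄ = (45.936 + 45.970 + 45.921 + 45.966 + 46.000) / 5 = 229.7930 / 5 = 45.9586
R̄ = (0.365 + 0.345 + 0.207 + 0.381 + 0.133) / 5 = 1.4310 / 5 = 0.2862
UCL = X̄̄ + A₂·R̄ = 45.9586 + 0.373 × 0.2862 = 46.0654

46.065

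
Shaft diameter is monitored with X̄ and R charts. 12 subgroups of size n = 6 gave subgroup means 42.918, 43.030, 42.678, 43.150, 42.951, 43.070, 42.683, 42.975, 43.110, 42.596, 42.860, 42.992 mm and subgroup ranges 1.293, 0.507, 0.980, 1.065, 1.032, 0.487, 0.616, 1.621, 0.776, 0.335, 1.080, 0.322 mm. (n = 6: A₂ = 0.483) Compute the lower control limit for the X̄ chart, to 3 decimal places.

X̄̄ = (42.918 + 43.030 + 42.678 + 43.150 + 42.951 + 43.070 + 42.683 + 42.975 + 43.110 + 42.596 + 42.860 + 42.992) / 12 = 515.0130 / 12 = 42.9178
R̄ = (1.293 + 0.507 + 0.980 + 1.065 + 1.032 + 0.487 + 0.616 + 1.621 + 0.776 + 0.335 + 1.080 + 0.322) / 12 = 10.1140 / 12 = 0.8428
LCL = X̄̄ − A₂·R̄ = 42.9178 − 0.483 × 0.8428 = 42.5107

42.511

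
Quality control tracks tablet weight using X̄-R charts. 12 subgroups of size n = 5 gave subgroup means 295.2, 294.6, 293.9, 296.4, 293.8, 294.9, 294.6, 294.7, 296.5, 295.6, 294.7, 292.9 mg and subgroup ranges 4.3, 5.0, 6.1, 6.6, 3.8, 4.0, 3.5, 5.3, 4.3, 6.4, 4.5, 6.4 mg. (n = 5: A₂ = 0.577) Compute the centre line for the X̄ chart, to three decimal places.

X̄̄ = (295.2 + 294.6 + 293.9 + 296.4 + 293.8 + 294.9 + 294.6 + 294.7 + 296.5 + 295.6 + 294.7 + 292.9) / 12 = 3537.8000 / 12 = 294.8167
CL = X̄̄ = 294.8167

294.817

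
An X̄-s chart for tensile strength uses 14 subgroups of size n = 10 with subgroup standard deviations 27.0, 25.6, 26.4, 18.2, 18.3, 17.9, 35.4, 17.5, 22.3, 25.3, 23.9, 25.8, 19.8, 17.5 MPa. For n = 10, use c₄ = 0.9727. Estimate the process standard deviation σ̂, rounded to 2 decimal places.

23.56

s̄ = (27.0 + 25.6 + 26.4 + 18.2 + 18.3 + 17.9 + 35.4 + 17.5 + 22.3 + 25.3 + 23.9 + 25.8 + 19.8 + 17.5) / 14 = 22.9214
σ̂ = s̄ / c₄ = 22.9214 / 0.9727 = 23.5647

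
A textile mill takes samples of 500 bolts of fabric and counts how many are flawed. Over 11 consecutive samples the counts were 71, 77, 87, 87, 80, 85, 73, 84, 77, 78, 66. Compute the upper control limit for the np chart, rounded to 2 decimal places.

p̄ = Σdᵢ / (k·n) = 865 / (11 × 500) = 0.15727
UCL = np̄ + 3·√(np̄(1−p̄)) = 78.6364 + 3 × √(78.6364×0.84273) = 78.6364 + 3 × 8.1406 = 103.0581

103.06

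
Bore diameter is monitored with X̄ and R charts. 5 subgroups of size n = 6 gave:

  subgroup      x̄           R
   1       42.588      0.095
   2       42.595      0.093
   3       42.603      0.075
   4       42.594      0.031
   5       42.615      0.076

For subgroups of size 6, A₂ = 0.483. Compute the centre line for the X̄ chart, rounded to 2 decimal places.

X̄̄ = (42.588 + 42.595 + 42.603 + 42.594 + 42.615) / 5 = 212.9950 / 5 = 42.5990
CL = X̄̄ = 42.5990

42.60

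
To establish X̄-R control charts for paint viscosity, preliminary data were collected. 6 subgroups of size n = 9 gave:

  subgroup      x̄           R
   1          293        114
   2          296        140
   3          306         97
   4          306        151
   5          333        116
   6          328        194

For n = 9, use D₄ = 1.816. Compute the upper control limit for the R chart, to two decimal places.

R̄ = (114 + 140 + 97 + 151 + 116 + 194) / 6 = 812.0000 / 6 = 135.3333
UCL_R = D₄·R̄ = 1.816 × 135.3333 = 245.7653

245.77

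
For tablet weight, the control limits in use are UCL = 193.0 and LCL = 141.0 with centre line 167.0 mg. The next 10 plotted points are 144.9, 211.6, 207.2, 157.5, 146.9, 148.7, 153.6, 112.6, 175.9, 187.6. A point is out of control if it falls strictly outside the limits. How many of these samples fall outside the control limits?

Compare each point to [141.0, 193.0]: sample 2 = 211.6 > UCL; sample 3 = 207.2 > UCL; sample 8 = 112.6 < LCL.

3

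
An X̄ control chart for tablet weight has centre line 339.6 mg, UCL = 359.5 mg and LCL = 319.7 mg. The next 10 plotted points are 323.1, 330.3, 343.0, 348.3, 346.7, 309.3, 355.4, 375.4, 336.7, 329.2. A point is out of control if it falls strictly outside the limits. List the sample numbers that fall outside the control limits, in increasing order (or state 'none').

Compare each point to [319.7, 359.5]: sample 6 = 309.3 < LCL; sample 8 = 375.4 > UCL.

6, 8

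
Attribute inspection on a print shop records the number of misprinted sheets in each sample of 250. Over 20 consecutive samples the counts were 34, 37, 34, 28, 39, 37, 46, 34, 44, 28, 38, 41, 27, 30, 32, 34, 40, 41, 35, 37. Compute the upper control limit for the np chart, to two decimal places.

p̄ = Σdᵢ / (k·n) = 716 / (20 × 250) = 0.14320
UCL = np̄ + 3·√(np̄(1−p̄)) = 35.8000 + 3 × √(35.8000×0.85680) = 35.8000 + 3 × 5.5384 = 52.4151

52.42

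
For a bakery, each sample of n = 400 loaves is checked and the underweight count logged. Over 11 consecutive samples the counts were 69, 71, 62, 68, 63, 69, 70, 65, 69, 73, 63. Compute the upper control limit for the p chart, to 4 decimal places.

0.2248

p̄ = Σdᵢ / (k·n) = 742 / (11 × 400) = 0.16864
UCL = p̄ + 3·√(p̄(1−p̄)/n) = 0.16864 + 3 × √(0.16864×0.83136/400) = 0.16864 + 3 × 0.01872 = 0.22480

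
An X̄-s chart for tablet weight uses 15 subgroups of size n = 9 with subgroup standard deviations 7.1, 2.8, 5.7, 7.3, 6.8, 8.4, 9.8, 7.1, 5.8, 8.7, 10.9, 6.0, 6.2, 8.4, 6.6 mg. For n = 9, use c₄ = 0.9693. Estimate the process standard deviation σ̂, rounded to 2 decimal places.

7.40

s̄ = (7.1 + 2.8 + 5.7 + 7.3 + 6.8 + 8.4 + 9.8 + 7.1 + 5.8 + 8.7 + 10.9 + 6.0 + 6.2 + 8.4 + 6.6) / 15 = 7.1733
σ̂ = s̄ / c₄ = 7.1733 / 0.9693 = 7.4005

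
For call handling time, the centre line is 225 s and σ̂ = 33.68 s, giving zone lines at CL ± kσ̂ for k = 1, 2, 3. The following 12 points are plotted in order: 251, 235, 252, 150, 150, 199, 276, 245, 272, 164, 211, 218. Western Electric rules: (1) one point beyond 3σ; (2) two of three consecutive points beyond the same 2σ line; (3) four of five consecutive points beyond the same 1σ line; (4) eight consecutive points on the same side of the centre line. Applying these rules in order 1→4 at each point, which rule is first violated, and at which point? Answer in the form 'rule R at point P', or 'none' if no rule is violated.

Zone of each point (C = within 1σ̂, B = 1σ̂–2σ̂, A = 2σ̂–3σ̂, * = beyond 3σ̂; sign = side of CL): 1:+C, 2:+C, 3:+C, 4:-A, 5:-A, 6:-C, 7:+B, 8:+C, 9:+B, 10:-B, 11:-C, 12:-C
Rule 2 (two of three consecutive points beyond the same 2σ limit) is satisfied at point 5.

rule 2 at point 5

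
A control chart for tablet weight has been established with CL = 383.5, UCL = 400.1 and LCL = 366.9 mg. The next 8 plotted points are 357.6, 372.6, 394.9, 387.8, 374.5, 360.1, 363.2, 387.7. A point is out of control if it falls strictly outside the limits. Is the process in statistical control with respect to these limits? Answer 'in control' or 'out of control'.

Compare each point to [366.9, 400.1]: sample 1 = 357.6 < LCL; sample 6 = 360.1 < LCL; sample 7 = 363.2 < LCL.

out of control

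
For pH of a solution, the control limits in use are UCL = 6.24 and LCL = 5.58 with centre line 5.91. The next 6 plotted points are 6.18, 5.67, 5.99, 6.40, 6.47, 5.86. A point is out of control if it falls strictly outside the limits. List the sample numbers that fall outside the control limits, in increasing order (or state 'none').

4, 5

Compare each point to [5.58, 6.24]: sample 4 = 6.40 > UCL; sample 5 = 6.47 > UCL.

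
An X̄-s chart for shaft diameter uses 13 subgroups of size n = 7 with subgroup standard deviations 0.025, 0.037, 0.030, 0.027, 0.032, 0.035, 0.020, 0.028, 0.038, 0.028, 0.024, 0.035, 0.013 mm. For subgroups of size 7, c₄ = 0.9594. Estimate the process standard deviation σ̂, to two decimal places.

0.03

s̄ = (0.025 + 0.037 + 0.030 + 0.027 + 0.032 + 0.035 + 0.020 + 0.028 + 0.038 + 0.028 + 0.024 + 0.035 + 0.013) / 13 = 0.0286
σ̂ = s̄ / c₄ = 0.0286 / 0.9594 = 0.0298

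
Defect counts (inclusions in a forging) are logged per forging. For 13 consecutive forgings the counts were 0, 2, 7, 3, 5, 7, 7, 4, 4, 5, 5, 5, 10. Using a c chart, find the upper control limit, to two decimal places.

c̄ = (0 + 2 + 7 + 3 + 5 + 7 + 7 + 4 + 4 + 5 + 5 + 5 + 10) / 13 = 64 / 13 = 4.9231
UCL = c̄ + 3√c̄ = 4.9231 + 3 × √4.9231 = 4.9231 + 3 × 2.2188 = 11.5795

11.58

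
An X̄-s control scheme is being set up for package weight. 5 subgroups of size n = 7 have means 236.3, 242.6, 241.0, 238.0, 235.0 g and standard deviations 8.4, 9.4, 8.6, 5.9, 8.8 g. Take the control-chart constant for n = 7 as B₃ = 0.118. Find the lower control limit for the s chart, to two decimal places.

s̄ = (8.4 + 9.4 + 8.6 + 5.9 + 8.8) / 5 = 8.2200
LCL_s = B₃·s̄ = 0.118 × 8.2200 = 0.9700

0.97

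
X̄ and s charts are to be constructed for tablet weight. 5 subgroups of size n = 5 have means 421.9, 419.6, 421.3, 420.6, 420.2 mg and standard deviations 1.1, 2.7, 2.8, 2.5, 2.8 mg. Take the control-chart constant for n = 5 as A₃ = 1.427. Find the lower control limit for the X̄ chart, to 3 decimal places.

X̄̄ = (421.9 + 419.6 + 421.3 + 420.6 + 420.2) / 5 = 420.7200
s̄ = (1.1 + 2.7 + 2.8 + 2.5 + 2.8) / 5 = 2.3800
LCL = X̄̄ − A₃·s̄ = 420.7200 − 1.427 × 2.3800 = 417.3237

417.324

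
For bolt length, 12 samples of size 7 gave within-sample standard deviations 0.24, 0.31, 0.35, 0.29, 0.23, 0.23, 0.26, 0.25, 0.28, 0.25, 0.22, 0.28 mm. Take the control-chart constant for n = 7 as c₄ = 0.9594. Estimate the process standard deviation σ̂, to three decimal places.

s̄ = (0.24 + 0.31 + 0.35 + 0.29 + 0.23 + 0.23 + 0.26 + 0.25 + 0.28 + 0.25 + 0.22 + 0.28) / 12 = 0.2658
σ̂ = s̄ / c₄ = 0.2658 / 0.9594 = 0.2771

0.277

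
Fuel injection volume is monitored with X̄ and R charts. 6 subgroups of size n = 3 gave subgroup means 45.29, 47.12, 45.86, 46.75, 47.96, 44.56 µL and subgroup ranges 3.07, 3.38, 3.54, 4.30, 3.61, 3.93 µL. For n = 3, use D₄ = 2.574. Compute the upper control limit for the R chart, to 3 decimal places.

R̄ = (3.07 + 3.38 + 3.54 + 4.30 + 3.61 + 3.93) / 6 = 21.8300 / 6 = 3.6383
UCL_R = D₄·R̄ = 2.574 × 3.6383 = 9.3651

9.365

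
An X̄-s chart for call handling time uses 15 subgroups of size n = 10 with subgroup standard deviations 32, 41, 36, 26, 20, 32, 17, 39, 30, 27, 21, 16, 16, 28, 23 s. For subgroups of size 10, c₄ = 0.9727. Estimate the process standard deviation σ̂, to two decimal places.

s̄ = (32 + 41 + 36 + 26 + 20 + 32 + 17 + 39 + 30 + 27 + 21 + 16 + 16 + 28 + 23) / 15 = 26.9333
σ̂ = s̄ / c₄ = 26.9333 / 0.9727 = 27.6892

27.69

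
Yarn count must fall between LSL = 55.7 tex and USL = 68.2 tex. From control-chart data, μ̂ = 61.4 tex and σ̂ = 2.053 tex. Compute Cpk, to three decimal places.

0.925

Cpu = (USL − μ̂) / (3σ̂) = (68.2 − 61.4) / (3 × 2.053) = 1.1041; Cpl = (μ̂ − LSL) / (3σ̂) = (61.4 − 55.7) / (3 × 2.053) = 0.9255; Cpk = min(Cpu, Cpl) = 0.9255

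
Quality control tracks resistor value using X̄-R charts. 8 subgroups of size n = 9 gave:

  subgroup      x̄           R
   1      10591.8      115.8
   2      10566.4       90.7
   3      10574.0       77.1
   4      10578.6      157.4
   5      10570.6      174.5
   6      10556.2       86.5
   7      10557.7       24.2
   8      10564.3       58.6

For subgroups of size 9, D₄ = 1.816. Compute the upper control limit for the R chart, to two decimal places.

178.15

R̄ = (115.8 + 90.7 + 77.1 + 157.4 + 174.5 + 86.5 + 24.2 + 58.6) / 8 = 784.8000 / 8 = 98.1000
UCL_R = D₄·R̄ = 1.816 × 98.1000 = 178.1496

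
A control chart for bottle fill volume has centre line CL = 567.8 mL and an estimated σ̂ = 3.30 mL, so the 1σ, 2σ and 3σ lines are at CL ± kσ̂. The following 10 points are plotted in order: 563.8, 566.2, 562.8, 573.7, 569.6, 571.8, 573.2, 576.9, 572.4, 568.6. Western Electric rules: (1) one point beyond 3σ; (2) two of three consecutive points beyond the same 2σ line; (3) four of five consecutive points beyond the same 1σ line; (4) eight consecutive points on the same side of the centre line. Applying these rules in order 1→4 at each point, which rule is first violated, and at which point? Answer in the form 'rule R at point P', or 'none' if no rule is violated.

rule 3 at point 8

Zone of each point (C = within 1σ̂, B = 1σ̂–2σ̂, A = 2σ̂–3σ̂, * = beyond 3σ̂; sign = side of CL): 1:-B, 2:-C, 3:-B, 4:+B, 5:+C, 6:+B, 7:+B, 8:+A, 9:+B, 10:+C
Rule 3 (four of five consecutive points beyond the same 1σ limit) is satisfied at point 8.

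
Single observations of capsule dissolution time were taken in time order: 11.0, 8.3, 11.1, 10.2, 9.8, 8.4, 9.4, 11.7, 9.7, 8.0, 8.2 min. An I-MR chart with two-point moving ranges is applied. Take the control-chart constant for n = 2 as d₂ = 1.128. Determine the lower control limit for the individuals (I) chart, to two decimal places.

X̄ = (11.0 + 8.3 + 11.1 + 10.2 + 9.8 + 8.4 + 9.4 + 11.7 + 9.7 + 8.0 + 8.2) / 11 = 9.6182
Moving ranges: 2.7, 2.8, 0.9, 0.4, 1.4, 1.0, 2.3, 2.0, 1.7, 0.2; M̄R̄ = 15.4000 / 10 = 1.5400
LCL = X̄ − 3·M̄R̄/d₂ = 9.6182 − 3 × 1.5400 / 1.128 = 5.5224

5.52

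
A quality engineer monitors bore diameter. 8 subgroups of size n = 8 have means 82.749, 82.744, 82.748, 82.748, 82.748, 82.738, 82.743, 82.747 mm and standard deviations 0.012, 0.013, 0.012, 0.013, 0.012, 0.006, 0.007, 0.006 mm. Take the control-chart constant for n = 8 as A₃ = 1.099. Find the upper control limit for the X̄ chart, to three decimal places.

82.757

X̄̄ = (82.749 + 82.744 + 82.748 + 82.748 + 82.748 + 82.738 + 82.743 + 82.747) / 8 = 82.7456
s̄ = (0.012 + 0.013 + 0.012 + 0.013 + 0.012 + 0.006 + 0.007 + 0.006) / 8 = 0.0101
UCL = X̄̄ + A₃·s̄ = 82.7456 + 1.099 × 0.0101 = 82.7568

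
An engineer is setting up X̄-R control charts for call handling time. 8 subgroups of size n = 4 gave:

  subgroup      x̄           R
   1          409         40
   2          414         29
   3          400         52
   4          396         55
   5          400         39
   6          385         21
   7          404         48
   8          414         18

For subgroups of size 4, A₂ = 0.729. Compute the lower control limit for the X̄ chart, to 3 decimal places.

X̄̄ = (409 + 414 + 400 + 396 + 400 + 385 + 404 + 414) / 8 = 3222.0000 / 8 = 402.7500
R̄ = (40 + 29 + 52 + 55 + 39 + 21 + 48 + 18) / 8 = 302.0000 / 8 = 37.7500
LCL = X̄̄ − A₂·R̄ = 402.7500 − 0.729 × 37.7500 = 375.2303

375.230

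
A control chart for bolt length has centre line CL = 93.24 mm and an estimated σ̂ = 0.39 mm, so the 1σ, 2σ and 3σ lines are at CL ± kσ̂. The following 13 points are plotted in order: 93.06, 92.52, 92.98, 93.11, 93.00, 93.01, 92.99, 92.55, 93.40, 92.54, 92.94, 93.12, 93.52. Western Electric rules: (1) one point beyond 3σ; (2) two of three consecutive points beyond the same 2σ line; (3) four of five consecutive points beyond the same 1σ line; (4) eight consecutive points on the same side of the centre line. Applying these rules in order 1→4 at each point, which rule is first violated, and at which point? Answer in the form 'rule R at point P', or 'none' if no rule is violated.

Zone of each point (C = within 1σ̂, B = 1σ̂–2σ̂, A = 2σ̂–3σ̂, * = beyond 3σ̂; sign = side of CL): 1:-C, 2:-B, 3:-C, 4:-C, 5:-C, 6:-C, 7:-C, 8:-B, 9:+C, 10:-B, 11:-C, 12:-C, 13:+C
Rule 4 (eight consecutive points on the same side of the centre line) is satisfied at point 8.

rule 4 at point 8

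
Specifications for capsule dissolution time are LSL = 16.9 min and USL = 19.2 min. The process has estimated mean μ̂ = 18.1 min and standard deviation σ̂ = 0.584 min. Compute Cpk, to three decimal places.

Cpu = (USL − μ̂) / (3σ̂) = (19.2 − 18.1) / (3 × 0.584) = 0.6279; Cpl = (μ̂ − LSL) / (3σ̂) = (18.1 − 16.9) / (3 × 0.584) = 0.6849; Cpk = min(Cpu, Cpl) = 0.6279

0.628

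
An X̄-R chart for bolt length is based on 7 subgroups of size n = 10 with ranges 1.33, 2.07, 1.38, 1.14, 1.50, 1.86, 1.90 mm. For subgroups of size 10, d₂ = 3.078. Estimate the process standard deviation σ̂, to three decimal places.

0.519

R̄ = (1.33 + 2.07 + 1.38 + 1.14 + 1.50 + 1.86 + 1.90) / 7 = 1.5971
σ̂ = R̄ / d₂ = 1.5971 / 3.078 = 0.5189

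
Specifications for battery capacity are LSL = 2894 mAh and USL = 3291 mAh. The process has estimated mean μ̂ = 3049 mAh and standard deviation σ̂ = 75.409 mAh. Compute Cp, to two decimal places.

0.88

Cp = (USL − LSL) / (6σ̂) = (3291 − 2894) / (6 × 75.409) = 397.0000 / 452.4540 = 0.8774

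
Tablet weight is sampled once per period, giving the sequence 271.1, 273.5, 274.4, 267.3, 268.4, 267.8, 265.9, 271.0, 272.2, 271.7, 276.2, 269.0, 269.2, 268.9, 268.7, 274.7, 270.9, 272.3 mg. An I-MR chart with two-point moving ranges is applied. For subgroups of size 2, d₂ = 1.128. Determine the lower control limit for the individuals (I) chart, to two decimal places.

263.79

X̄ = (271.1 + 273.5 + 274.4 + 267.3 + 268.4 + 267.8 + 265.9 + 271.0 + 272.2 + 271.7 + 276.2 + 269.0 + 269.2 + 268.9 + 268.7 + 274.7 + 270.9 + 272.3) / 18 = 270.7333
Moving ranges: 2.4, 0.9, 7.1, 1.1, 0.6, 1.9, 5.1, 1.2, 0.5, 4.5, 7.2, 0.2, 0.3, 0.2, 6.0, 3.8, 1.4; M̄R̄ = 44.4000 / 17 = 2.6118
LCL = X̄ − 3·M̄R̄/d₂ = 270.7333 − 3 × 2.6118 / 1.128 = 263.7872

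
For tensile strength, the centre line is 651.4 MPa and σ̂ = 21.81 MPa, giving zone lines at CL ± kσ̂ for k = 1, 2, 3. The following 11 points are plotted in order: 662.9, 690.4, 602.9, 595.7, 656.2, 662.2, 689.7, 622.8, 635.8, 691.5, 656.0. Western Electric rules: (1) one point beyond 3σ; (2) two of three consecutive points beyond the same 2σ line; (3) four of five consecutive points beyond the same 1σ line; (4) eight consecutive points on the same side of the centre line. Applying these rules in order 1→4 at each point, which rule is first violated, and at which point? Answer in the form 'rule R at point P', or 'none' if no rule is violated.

Zone of each point (C = within 1σ̂, B = 1σ̂–2σ̂, A = 2σ̂–3σ̂, * = beyond 3σ̂; sign = side of CL): 1:+C, 2:+B, 3:-A, 4:-A, 5:+C, 6:+C, 7:+B, 8:-B, 9:-C, 10:+B, 11:+C
Rule 2 (two of three consecutive points beyond the same 2σ limit) is satisfied at point 4.

rule 2 at point 4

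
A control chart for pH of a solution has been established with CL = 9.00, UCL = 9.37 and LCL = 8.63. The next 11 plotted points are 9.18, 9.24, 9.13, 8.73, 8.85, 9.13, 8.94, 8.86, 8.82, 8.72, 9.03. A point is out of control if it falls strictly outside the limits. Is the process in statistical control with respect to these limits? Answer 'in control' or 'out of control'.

in control

All 11 points lie within [8.63, 9.37].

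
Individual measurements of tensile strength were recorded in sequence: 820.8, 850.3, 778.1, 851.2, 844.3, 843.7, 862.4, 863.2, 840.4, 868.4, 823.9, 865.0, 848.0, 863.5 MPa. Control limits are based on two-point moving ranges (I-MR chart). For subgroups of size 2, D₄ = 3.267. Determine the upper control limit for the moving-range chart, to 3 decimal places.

Moving ranges: 29.5, 72.2, 73.1, 6.9, 0.6, 18.7, 0.8, 22.8, 28.0, 44.5, 41.1, 17.0, 15.5; M̄R̄ = 370.7000 / 13 = 28.5154
UCL_MR = D₄·M̄R̄ = 3.267 × 28.5154 = 93.1598

93.160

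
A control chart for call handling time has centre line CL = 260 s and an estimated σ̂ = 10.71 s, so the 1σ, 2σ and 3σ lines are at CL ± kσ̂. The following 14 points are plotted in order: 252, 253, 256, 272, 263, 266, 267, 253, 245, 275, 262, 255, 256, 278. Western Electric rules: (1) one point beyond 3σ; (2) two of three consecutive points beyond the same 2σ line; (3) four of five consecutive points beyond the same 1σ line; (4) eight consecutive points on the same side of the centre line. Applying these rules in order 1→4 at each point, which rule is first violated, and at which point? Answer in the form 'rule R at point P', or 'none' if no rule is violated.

none

Zone of each point (C = within 1σ̂, B = 1σ̂–2σ̂, A = 2σ̂–3σ̂, * = beyond 3σ̂; sign = side of CL): 1:-C, 2:-C, 3:-C, 4:+B, 5:+C, 6:+C, 7:+C, 8:-C, 9:-B, 10:+B, 11:+C, 12:-C, 13:-C, 14:+B
No rule fires across all 14 points.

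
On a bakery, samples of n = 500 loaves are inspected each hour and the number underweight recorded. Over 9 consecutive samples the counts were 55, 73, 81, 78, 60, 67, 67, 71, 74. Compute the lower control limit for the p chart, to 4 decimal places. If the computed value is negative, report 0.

p̄ = Σdᵢ / (k·n) = 626 / (9 × 500) = 0.13911
LCL = p̄ − 3·√(p̄(1−p̄)/n) = 0.13911 − 3 × 0.01548 = 0.09268

0.0927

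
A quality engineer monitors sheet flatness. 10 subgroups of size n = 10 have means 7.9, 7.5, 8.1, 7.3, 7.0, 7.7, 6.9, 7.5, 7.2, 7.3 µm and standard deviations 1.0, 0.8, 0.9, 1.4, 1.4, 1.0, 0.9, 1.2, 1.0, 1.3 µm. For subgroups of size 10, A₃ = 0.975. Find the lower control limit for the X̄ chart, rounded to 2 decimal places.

6.38

X̄̄ = (7.9 + 7.5 + 8.1 + 7.3 + 7.0 + 7.7 + 6.9 + 7.5 + 7.2 + 7.3) / 10 = 7.4400
s̄ = (1.0 + 0.8 + 0.9 + 1.4 + 1.4 + 1.0 + 0.9 + 1.2 + 1.0 + 1.3) / 10 = 1.0900
LCL = X̄̄ − A₃·s̄ = 7.4400 − 0.975 × 1.0900 = 6.3773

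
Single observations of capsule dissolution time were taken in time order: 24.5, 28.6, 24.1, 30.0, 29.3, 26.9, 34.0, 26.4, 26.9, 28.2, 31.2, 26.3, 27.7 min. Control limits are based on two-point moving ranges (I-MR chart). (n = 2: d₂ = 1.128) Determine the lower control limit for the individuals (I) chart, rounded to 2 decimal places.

X̄ = (24.5 + 28.6 + 24.1 + 30.0 + 29.3 + 26.9 + 34.0 + 26.4 + 26.9 + 28.2 + 31.2 + 26.3 + 27.7) / 13 = 28.0077
Moving ranges: 4.1, 4.5, 5.9, 0.7, 2.4, 7.1, 7.6, 0.5, 1.3, 3.0, 4.9, 1.4; M̄R̄ = 43.4000 / 12 = 3.6167
LCL = X̄ − 3·M̄R̄/d₂ = 28.0077 − 3 × 3.6167 / 1.128 = 18.3889

18.39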